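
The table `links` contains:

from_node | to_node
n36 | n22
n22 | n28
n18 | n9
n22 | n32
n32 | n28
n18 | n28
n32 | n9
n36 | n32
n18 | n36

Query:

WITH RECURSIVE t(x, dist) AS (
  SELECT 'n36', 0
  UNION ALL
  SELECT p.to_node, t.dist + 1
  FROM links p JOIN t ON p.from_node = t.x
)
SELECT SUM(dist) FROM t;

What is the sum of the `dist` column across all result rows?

Base: (n36, dist=0).
Iteration 1: edges from {n36} -> (n22, dist=1), (n32, dist=1).
Iteration 2: edges from {n22,n32} -> (n28, dist=2) x2, (n32, dist=2), (n9, dist=2). [UNION ALL keeps all 4 new rows, including repeats]
Iteration 3: edges from {n28,n32,n9} -> (n28, dist=3), (n9, dist=3).
Iteration 4: no outgoing edges from {n28,n9}; recursion stops.
SUM(dist) = 0 + 1 + 1 + 2 + 2 + 2 + 2 + 3 + 3 = 16.

16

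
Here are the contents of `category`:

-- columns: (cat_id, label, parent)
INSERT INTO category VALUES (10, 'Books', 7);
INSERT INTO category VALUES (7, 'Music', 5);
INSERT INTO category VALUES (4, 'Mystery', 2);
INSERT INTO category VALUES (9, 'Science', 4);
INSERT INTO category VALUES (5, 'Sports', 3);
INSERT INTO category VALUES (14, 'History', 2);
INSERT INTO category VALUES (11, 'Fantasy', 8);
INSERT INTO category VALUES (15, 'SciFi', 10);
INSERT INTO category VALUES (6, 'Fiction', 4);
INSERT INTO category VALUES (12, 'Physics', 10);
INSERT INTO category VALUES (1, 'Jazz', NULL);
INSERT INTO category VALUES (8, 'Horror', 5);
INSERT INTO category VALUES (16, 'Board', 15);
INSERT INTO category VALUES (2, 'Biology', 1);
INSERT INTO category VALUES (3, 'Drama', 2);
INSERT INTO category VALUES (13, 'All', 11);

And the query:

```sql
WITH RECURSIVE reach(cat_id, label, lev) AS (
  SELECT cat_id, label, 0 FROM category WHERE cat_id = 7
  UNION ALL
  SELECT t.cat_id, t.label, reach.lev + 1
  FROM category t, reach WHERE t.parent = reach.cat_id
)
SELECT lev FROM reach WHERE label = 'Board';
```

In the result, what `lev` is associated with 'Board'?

Base: cat_id=7 (Music) at lev 0.
Iteration 1: rows with parent in {7} -> Books (id 10, lev 1).
Iteration 2: rows with parent in {10} -> Physics (id 12, lev 2), SciFi (id 15, lev 2).
Iteration 3: rows with parent in {12,15} -> Board (id 16, lev 3).
Iteration 4: no rows with parent in {16}; recursion stops.

3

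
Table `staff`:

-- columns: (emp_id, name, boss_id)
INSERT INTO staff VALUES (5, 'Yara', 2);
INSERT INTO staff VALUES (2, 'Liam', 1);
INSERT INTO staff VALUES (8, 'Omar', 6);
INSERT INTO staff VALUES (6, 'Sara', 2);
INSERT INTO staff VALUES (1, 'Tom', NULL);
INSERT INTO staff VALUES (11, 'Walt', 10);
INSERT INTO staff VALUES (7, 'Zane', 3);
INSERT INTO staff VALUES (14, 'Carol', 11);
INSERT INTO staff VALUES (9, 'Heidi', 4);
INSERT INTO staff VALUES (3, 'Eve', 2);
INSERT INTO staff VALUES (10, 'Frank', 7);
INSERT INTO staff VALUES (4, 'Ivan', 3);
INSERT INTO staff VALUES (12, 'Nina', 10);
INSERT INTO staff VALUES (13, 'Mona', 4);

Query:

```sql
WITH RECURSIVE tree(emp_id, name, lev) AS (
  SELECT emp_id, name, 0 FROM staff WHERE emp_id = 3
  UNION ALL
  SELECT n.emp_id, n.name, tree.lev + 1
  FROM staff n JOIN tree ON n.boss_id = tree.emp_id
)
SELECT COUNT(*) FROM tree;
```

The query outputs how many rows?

9

Base: emp_id=3 (Eve) at lev 0.
Iteration 1: rows with boss_id in {3} -> Ivan (id 4, lev 1), Zane (id 7, lev 1).
Iteration 2: rows with boss_id in {4,7} -> Heidi (id 9, lev 2), Frank (id 10, lev 2), Mona (id 13, lev 2).
Iteration 3: rows with boss_id in {9,10,13} -> Walt (id 11, lev 3), Nina (id 12, lev 3).
Iteration 4: rows with boss_id in {11,12} -> Carol (id 14, lev 4).
Iteration 5: no rows with boss_id in {14}; recursion stops.
Total rows emitted: 9.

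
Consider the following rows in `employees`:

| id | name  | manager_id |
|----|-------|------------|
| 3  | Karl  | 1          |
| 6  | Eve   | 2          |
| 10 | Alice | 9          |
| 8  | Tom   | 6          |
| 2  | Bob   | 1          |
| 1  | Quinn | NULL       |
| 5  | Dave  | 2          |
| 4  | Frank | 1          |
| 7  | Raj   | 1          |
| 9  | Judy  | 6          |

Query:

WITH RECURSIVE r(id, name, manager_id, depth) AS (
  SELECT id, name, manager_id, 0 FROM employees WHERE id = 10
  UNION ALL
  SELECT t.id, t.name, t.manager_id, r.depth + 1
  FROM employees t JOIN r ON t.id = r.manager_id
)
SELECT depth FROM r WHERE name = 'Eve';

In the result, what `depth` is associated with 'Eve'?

2

Base: id=10 (Alice), manager_id=9, depth 0.
Iteration 1: join on id=9 -> Judy (id 9, manager_id=6, depth 1).
Iteration 2: join on id=6 -> Eve (id 6, manager_id=2, depth 2).
Iteration 3: join on id=2 -> Bob (id 2, manager_id=1, depth 3).
Iteration 4: join on id=1 -> Quinn (id 1, manager_id=NULL, depth 4).
Iteration 5: manager_id is NULL; no match; recursion stops.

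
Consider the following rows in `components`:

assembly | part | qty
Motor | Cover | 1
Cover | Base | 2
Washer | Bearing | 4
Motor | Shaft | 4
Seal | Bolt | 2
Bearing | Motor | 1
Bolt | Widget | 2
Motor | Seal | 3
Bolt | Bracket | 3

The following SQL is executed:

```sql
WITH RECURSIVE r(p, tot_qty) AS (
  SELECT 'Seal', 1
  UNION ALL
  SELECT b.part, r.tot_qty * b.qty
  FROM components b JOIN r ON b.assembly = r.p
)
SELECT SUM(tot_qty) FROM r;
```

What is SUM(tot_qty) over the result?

13

Base: (Seal, tot_qty=1).
Iteration 1: components of {Seal} -> Bolt = 1*2 = 2.
Iteration 2: components of {Bolt} -> Bracket = 2*3 = 6, Widget = 2*2 = 4.
Iteration 3: no further components; recursion stops.
SUM(tot_qty) = 1 + 2 + 6 + 4 = 13.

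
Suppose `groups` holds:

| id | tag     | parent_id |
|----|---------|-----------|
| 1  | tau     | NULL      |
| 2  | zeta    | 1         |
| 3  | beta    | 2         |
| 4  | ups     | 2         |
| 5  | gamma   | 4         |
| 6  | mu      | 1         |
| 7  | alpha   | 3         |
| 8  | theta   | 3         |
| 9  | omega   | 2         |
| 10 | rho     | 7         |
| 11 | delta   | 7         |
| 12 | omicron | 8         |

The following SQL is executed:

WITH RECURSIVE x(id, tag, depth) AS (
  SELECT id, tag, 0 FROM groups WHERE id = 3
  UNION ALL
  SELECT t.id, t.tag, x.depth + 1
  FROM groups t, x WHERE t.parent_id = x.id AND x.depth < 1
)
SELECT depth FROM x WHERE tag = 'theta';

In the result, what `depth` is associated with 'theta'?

Base: id=3 (beta) at depth 0.
Iteration 1: rows with parent_id in {3} -> alpha (id 7, depth 1), theta (id 8, depth 1).
Iteration 2: depth < 1 fails for all current rows; recursion stops.

1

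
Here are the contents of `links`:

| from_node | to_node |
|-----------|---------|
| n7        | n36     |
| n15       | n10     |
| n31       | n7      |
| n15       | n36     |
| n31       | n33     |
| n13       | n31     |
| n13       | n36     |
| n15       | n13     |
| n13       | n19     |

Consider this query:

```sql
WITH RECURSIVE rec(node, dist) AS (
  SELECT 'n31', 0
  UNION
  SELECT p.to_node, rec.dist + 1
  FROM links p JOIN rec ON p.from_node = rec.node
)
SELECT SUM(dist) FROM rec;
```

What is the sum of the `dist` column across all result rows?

Base: (n31, dist=0).
Iteration 1: edges from {n31} -> (n33, dist=1), (n7, dist=1).
Iteration 2: edges from {n33,n7} -> (n36, dist=2).
Iteration 3: no outgoing edges from {n36}; recursion stops.
SUM(dist) = 0 + 1 + 1 + 2 = 4.

4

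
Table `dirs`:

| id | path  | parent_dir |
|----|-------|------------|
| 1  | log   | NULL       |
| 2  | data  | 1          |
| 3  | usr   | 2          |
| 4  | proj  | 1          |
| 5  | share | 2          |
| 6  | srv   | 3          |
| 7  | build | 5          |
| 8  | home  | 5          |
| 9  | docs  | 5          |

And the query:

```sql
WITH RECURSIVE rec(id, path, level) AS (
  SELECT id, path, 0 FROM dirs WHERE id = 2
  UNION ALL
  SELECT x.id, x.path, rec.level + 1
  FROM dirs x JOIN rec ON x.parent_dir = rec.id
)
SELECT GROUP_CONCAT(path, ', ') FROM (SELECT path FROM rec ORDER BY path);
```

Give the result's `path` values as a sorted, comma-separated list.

build, data, docs, home, share, srv, usr

Base: id=2 (data) at level 0.
Iteration 1: rows with parent_dir in {2} -> usr (id 3, level 1), share (id 5, level 1).
Iteration 2: rows with parent_dir in {3,5} -> srv (id 6, level 2), build (id 7, level 2), home (id 8, level 2), docs (id 9, level 2).
Iteration 3: no rows with parent_dir in {6,7,8,9}; recursion stops.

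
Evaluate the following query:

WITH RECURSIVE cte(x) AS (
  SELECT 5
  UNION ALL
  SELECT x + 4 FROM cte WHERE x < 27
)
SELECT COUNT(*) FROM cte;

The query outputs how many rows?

Base: x=5.
Iteration 1: 5 < 27 holds -> x = 5 + 4 = 9.
Iteration 2: 9 < 27 holds -> x = 9 + 4 = 13.
Iteration 3: 13 < 27 holds -> x = 13 + 4 = 17.
Iteration 4: 17 < 27 holds -> x = 17 + 4 = 21.
Iteration 5: 21 < 27 holds -> x = 21 + 4 = 25.
Iteration 6: 25 < 27 holds -> x = 25 + 4 = 29.
Iteration 7: 29 < 27 fails; recursion stops.
Total rows emitted: 7.

7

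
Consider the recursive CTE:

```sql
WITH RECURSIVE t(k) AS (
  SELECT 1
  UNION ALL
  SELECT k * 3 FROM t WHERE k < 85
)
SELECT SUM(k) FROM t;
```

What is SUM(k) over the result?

364

Base: k=1.
Iteration 1: 1 < 85 holds -> k = 1 * 3 = 3.
Iteration 2: 3 < 85 holds -> k = 3 * 3 = 9.
Iteration 3: 9 < 85 holds -> k = 9 * 3 = 27.
Iteration 4: 27 < 85 holds -> k = 27 * 3 = 81.
Iteration 5: 81 < 85 holds -> k = 81 * 3 = 243.
Iteration 6: 243 < 85 fails; recursion stops.
SUM(k) = 1 + 3 + 9 + 27 + 81 + 243 = 364.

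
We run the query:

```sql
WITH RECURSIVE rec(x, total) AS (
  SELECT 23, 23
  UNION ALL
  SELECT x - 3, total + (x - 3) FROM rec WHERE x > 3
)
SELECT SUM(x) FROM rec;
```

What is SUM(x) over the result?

Base: x=23, total=23.
Iteration 1: 23 > 3 holds -> x = 23 - 3 = 20, total = 23 + 20 = 43.
Iteration 2: 20 > 3 holds -> x = 20 - 3 = 17, total = 43 + 17 = 60.
Iteration 3: 17 > 3 holds -> x = 17 - 3 = 14, total = 60 + 14 = 74.
Iteration 4: 14 > 3 holds -> x = 14 - 3 = 11, total = 74 + 11 = 85.
Iteration 5: 11 > 3 holds -> x = 11 - 3 = 8, total = 85 + 8 = 93.
Iteration 6: 8 > 3 holds -> x = 8 - 3 = 5, total = 93 + 5 = 98.
Iteration 7: 5 > 3 holds -> x = 5 - 3 = 2, total = 98 + 2 = 100.
Iteration 8: 2 > 3 fails; recursion stops.
SUM(x) = 23 + 20 + 17 + 14 + 11 + 8 + 5 + 2 = 100.

100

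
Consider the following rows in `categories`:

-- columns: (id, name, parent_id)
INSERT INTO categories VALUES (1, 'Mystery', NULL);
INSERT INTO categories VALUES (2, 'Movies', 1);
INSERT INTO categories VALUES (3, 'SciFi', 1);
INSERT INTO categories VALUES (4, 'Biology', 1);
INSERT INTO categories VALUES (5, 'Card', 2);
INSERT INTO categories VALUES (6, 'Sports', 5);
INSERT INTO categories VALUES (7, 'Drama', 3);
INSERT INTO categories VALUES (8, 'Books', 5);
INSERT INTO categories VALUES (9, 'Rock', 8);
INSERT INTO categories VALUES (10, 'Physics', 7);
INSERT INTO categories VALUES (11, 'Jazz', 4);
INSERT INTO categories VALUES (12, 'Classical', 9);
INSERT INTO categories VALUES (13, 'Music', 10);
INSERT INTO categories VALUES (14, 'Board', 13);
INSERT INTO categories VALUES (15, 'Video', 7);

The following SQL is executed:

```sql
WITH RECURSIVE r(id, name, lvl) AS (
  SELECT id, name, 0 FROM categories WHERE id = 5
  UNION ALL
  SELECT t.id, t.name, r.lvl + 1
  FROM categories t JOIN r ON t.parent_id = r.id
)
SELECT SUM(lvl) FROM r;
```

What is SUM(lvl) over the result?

Base: id=5 (Card) at lvl 0.
Iteration 1: rows with parent_id in {5} -> Sports (id 6, lvl 1), Books (id 8, lvl 1).
Iteration 2: rows with parent_id in {6,8} -> Rock (id 9, lvl 2).
Iteration 3: rows with parent_id in {9} -> Classical (id 12, lvl 3).
Iteration 4: no rows with parent_id in {12}; recursion stops.
SUM(lvl) = 0 + 1 + 1 + 2 + 3 = 7.

7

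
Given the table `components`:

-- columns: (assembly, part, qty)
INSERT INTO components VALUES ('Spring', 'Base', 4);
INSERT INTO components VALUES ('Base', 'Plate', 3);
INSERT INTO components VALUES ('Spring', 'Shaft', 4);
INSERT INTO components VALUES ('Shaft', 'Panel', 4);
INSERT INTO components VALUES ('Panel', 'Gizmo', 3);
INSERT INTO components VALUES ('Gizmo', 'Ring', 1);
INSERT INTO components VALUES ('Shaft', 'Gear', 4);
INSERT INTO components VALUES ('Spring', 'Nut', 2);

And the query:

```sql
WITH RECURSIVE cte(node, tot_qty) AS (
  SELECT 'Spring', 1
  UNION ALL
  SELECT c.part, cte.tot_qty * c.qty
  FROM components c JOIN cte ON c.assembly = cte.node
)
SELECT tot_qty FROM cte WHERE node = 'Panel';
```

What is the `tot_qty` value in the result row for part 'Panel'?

16

Base: (Spring, tot_qty=1).
Iteration 1: components of {Spring} -> Base = 1*4 = 4, Nut = 1*2 = 2, Shaft = 1*4 = 4.
Iteration 2: components of {Base,Nut,Shaft} -> Gear = 4*4 = 16, Panel = 4*4 = 16, Plate = 4*3 = 12.
Iteration 3: components of {Gear,Panel,Plate} -> Gizmo = 16*3 = 48.
Iteration 4: components of {Gizmo} -> Ring = 48*1 = 48.
Iteration 5: no further components; recursion stops.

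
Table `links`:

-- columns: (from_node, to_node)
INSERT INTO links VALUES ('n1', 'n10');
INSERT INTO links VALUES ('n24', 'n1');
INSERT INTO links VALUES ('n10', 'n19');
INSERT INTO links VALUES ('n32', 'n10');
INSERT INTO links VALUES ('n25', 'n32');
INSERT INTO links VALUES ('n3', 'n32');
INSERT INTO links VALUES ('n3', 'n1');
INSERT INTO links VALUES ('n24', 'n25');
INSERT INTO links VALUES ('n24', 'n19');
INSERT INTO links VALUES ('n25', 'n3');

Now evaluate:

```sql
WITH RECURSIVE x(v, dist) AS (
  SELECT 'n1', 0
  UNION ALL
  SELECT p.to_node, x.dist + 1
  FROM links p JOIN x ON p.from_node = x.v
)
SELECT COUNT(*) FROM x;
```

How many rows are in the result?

3

Base: (n1, dist=0).
Iteration 1: edges from {n1} -> (n10, dist=1).
Iteration 2: edges from {n10} -> (n19, dist=2).
Iteration 3: no outgoing edges from {n19}; recursion stops.
Total rows emitted: 3.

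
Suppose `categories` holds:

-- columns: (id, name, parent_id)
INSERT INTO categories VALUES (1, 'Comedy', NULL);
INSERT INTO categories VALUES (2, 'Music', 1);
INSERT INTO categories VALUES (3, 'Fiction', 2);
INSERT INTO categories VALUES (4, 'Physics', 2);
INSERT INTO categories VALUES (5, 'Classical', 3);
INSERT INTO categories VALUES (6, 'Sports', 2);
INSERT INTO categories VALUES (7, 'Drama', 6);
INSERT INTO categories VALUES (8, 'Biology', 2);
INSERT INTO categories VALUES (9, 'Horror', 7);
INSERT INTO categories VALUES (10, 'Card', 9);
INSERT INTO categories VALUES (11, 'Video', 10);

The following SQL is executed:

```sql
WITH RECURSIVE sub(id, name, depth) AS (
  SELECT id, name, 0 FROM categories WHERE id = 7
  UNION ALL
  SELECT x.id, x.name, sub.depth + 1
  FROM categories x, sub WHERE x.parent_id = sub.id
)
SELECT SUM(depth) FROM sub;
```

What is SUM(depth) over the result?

Base: id=7 (Drama) at depth 0.
Iteration 1: rows with parent_id in {7} -> Horror (id 9, depth 1).
Iteration 2: rows with parent_id in {9} -> Card (id 10, depth 2).
Iteration 3: rows with parent_id in {10} -> Video (id 11, depth 3).
Iteration 4: no rows with parent_id in {11}; recursion stops.
SUM(depth) = 0 + 1 + 2 + 3 = 6.

6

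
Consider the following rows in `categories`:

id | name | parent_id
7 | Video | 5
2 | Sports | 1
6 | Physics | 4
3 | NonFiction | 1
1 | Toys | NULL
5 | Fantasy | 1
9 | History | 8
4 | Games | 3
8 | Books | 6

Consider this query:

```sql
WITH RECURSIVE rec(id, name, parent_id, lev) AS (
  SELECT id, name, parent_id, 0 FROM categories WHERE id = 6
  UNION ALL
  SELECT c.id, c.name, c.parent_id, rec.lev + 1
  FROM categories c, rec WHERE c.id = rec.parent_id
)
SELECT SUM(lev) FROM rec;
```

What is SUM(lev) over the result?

Base: id=6 (Physics), parent_id=4, lev 0.
Iteration 1: join on id=4 -> Games (id 4, parent_id=3, lev 1).
Iteration 2: join on id=3 -> NonFiction (id 3, parent_id=1, lev 2).
Iteration 3: join on id=1 -> Toys (id 1, parent_id=NULL, lev 3).
Iteration 4: parent_id is NULL; no match; recursion stops.
SUM(lev) = 0 + 1 + 2 + 3 = 6.

6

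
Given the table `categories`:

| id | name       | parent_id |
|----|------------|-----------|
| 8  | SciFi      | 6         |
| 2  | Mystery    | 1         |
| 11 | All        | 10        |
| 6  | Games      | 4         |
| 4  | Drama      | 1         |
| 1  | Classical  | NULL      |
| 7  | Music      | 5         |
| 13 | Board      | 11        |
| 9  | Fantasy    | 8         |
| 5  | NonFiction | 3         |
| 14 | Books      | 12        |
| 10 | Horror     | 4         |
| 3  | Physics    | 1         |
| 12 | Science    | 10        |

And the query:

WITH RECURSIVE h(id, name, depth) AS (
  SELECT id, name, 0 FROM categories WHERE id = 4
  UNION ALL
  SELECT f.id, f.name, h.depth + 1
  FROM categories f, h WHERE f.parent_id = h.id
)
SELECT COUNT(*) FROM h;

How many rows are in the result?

Base: id=4 (Drama) at depth 0.
Iteration 1: rows with parent_id in {4} -> Games (id 6, depth 1), Horror (id 10, depth 1).
Iteration 2: rows with parent_id in {6,10} -> SciFi (id 8, depth 2), All (id 11, depth 2), Science (id 12, depth 2).
Iteration 3: rows with parent_id in {8,11,12} -> Fantasy (id 9, depth 3), Board (id 13, depth 3), Books (id 14, depth 3).
Iteration 4: no rows with parent_id in {9,13,14}; recursion stops.
Total rows emitted: 9.

9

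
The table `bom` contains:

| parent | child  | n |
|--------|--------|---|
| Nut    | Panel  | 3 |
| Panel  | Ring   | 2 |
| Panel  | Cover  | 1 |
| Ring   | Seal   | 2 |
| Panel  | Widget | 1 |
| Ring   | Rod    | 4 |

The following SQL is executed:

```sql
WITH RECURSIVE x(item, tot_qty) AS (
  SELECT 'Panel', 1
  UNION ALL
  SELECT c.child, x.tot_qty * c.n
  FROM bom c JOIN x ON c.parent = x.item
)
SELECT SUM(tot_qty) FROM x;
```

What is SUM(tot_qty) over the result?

17

Base: (Panel, tot_qty=1).
Iteration 1: components of {Panel} -> Cover = 1*1 = 1, Ring = 1*2 = 2, Widget = 1*1 = 1.
Iteration 2: components of {Cover,Ring,Widget} -> Rod = 2*4 = 8, Seal = 2*2 = 4.
Iteration 3: no further components; recursion stops.
SUM(tot_qty) = 1 + 2 + 1 + 1 + 4 + 8 = 17.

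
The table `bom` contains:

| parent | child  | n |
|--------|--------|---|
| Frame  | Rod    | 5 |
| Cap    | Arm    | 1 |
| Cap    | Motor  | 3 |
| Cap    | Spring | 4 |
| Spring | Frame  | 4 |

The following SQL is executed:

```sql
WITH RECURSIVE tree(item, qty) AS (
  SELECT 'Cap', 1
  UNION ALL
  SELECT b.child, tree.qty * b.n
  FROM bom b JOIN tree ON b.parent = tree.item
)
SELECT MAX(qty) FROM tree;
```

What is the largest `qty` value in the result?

80

Base: (Cap, qty=1).
Iteration 1: components of {Cap} -> Arm = 1*1 = 1, Motor = 1*3 = 3, Spring = 1*4 = 4.
Iteration 2: components of {Arm,Motor,Spring} -> Frame = 4*4 = 16.
Iteration 3: components of {Frame} -> Rod = 16*5 = 80.
Iteration 4: no further components; recursion stops.
qty values: 1, 1, 4, 3, 16, 80; the maximum is 80.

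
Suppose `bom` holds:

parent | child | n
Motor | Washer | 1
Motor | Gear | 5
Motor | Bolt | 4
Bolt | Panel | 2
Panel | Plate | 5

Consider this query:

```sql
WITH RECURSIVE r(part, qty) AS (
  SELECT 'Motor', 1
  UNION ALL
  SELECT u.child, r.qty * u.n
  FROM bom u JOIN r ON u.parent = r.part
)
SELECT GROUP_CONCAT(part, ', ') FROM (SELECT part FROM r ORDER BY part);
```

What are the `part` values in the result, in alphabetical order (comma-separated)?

Base: (Motor, qty=1).
Iteration 1: components of {Motor} -> Bolt = 1*4 = 4, Gear = 1*5 = 5, Washer = 1*1 = 1.
Iteration 2: components of {Bolt,Gear,Washer} -> Panel = 4*2 = 8.
Iteration 3: components of {Panel} -> Plate = 8*5 = 40.
Iteration 4: no further components; recursion stops.

Bolt, Gear, Motor, Panel, Plate, Washer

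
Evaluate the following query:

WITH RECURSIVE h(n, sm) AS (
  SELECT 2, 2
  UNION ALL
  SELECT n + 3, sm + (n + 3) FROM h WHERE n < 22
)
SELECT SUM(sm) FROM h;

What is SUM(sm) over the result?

324

Base: n=2, sm=2.
Iteration 1: 2 < 22 holds -> n = 2 + 3 = 5, sm = 2 + 5 = 7.
Iteration 2: 5 < 22 holds -> n = 5 + 3 = 8, sm = 7 + 8 = 15.
Iteration 3: 8 < 22 holds -> n = 8 + 3 = 11, sm = 15 + 11 = 26.
Iteration 4: 11 < 22 holds -> n = 11 + 3 = 14, sm = 26 + 14 = 40.
Iteration 5: 14 < 22 holds -> n = 14 + 3 = 17, sm = 40 + 17 = 57.
Iteration 6: 17 < 22 holds -> n = 17 + 3 = 20, sm = 57 + 20 = 77.
Iteration 7: 20 < 22 holds -> n = 20 + 3 = 23, sm = 77 + 23 = 100.
Iteration 8: 23 < 22 fails; recursion stops.
SUM(sm) = 2 + 7 + 15 + 26 + 40 + 57 + 77 + 100 = 324.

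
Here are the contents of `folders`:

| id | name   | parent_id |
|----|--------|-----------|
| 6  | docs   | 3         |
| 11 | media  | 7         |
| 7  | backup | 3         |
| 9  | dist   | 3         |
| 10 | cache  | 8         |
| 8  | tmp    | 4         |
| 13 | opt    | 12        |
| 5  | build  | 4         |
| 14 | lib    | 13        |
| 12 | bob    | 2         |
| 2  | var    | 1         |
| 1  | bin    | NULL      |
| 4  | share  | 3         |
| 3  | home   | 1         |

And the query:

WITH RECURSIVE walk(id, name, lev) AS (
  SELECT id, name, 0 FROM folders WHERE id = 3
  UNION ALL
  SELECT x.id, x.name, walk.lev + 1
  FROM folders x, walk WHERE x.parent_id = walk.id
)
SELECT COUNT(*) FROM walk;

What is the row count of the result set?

9

Base: id=3 (home) at lev 0.
Iteration 1: rows with parent_id in {3} -> share (id 4, lev 1), docs (id 6, lev 1), backup (id 7, lev 1), dist (id 9, lev 1).
Iteration 2: rows with parent_id in {4,6,7,9} -> build (id 5, lev 2), tmp (id 8, lev 2), media (id 11, lev 2).
Iteration 3: rows with parent_id in {5,8,11} -> cache (id 10, lev 3).
Iteration 4: no rows with parent_id in {10}; recursion stops.
Total rows emitted: 9.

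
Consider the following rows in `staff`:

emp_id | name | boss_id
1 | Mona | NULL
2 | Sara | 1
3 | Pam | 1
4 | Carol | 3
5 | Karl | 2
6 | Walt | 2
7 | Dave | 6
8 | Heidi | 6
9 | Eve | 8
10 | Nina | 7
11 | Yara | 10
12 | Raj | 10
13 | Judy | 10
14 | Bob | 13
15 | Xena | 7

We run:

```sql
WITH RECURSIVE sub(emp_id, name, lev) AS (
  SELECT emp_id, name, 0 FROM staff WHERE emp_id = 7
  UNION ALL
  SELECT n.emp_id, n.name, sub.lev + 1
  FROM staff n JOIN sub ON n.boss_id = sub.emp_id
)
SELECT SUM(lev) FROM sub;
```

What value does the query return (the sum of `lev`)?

11

Base: emp_id=7 (Dave) at lev 0.
Iteration 1: rows with boss_id in {7} -> Nina (id 10, lev 1), Xena (id 15, lev 1).
Iteration 2: rows with boss_id in {10,15} -> Yara (id 11, lev 2), Raj (id 12, lev 2), Judy (id 13, lev 2).
Iteration 3: rows with boss_id in {11,12,13} -> Bob (id 14, lev 3).
Iteration 4: no rows with boss_id in {14}; recursion stops.
SUM(lev) = 0 + 1 + 1 + 2 + 2 + 2 + 3 = 11.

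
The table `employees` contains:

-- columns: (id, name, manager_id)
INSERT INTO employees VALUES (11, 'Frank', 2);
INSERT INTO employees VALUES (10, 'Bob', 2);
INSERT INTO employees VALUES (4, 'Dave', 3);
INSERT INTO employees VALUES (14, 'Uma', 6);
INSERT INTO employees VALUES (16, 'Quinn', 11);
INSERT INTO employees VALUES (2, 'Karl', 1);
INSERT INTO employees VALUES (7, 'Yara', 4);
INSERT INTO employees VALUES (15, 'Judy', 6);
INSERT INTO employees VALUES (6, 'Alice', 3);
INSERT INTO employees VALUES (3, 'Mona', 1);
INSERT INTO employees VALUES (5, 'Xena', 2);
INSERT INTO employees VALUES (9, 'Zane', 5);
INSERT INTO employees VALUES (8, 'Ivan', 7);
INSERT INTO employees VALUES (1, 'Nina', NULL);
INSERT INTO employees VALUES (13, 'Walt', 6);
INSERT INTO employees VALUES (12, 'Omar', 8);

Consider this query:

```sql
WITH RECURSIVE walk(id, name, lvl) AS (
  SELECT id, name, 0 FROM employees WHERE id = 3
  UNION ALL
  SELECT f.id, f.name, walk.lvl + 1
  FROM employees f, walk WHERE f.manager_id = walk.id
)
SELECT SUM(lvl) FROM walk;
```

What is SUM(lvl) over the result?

Base: id=3 (Mona) at lvl 0.
Iteration 1: rows with manager_id in {3} -> Dave (id 4, lvl 1), Alice (id 6, lvl 1).
Iteration 2: rows with manager_id in {4,6} -> Yara (id 7, lvl 2), Walt (id 13, lvl 2), Uma (id 14, lvl 2), Judy (id 15, lvl 2).
Iteration 3: rows with manager_id in {7,13,14,15} -> Ivan (id 8, lvl 3).
Iteration 4: rows with manager_id in {8} -> Omar (id 12, lvl 4).
Iteration 5: no rows with manager_id in {12}; recursion stops.
SUM(lvl) = 0 + 1 + 1 + 2 + 2 + 2 + 2 + 3 + 4 = 17.

17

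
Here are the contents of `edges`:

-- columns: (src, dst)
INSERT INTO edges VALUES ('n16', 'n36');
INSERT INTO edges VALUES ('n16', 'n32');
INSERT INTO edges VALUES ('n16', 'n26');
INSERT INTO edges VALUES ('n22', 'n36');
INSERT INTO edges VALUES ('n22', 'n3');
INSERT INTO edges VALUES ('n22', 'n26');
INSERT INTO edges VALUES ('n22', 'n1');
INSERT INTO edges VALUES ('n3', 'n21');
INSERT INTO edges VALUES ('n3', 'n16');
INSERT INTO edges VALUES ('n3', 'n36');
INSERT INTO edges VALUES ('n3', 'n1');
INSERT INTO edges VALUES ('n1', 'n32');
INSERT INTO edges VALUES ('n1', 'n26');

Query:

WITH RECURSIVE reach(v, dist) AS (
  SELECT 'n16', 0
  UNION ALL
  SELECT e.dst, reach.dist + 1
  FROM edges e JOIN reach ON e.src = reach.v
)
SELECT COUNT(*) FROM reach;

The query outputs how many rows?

Base: (n16, dist=0).
Iteration 1: edges from {n16} -> (n26, dist=1), (n32, dist=1), (n36, dist=1).
Iteration 2: no outgoing edges from {n26,n32,n36}; recursion stops.
Total rows emitted: 4.

4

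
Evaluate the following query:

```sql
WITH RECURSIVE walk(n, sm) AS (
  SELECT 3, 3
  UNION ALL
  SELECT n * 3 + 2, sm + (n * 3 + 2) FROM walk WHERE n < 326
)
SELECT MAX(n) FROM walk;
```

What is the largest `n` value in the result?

Base: n=3, sm=3.
Iteration 1: 3 < 326 holds -> n = 3 * 3 + 2 = 11, sm = 3 + 11 = 14.
Iteration 2: 11 < 326 holds -> n = 11 * 3 + 2 = 35, sm = 14 + 35 = 49.
Iteration 3: 35 < 326 holds -> n = 35 * 3 + 2 = 107, sm = 49 + 107 = 156.
Iteration 4: 107 < 326 holds -> n = 107 * 3 + 2 = 323, sm = 156 + 323 = 479.
Iteration 5: 323 < 326 holds -> n = 323 * 3 + 2 = 971, sm = 479 + 971 = 1450.
Iteration 6: 971 < 326 fails; recursion stops.
n values: 3, 11, 35, 107, 323, 971; the maximum is 971.

971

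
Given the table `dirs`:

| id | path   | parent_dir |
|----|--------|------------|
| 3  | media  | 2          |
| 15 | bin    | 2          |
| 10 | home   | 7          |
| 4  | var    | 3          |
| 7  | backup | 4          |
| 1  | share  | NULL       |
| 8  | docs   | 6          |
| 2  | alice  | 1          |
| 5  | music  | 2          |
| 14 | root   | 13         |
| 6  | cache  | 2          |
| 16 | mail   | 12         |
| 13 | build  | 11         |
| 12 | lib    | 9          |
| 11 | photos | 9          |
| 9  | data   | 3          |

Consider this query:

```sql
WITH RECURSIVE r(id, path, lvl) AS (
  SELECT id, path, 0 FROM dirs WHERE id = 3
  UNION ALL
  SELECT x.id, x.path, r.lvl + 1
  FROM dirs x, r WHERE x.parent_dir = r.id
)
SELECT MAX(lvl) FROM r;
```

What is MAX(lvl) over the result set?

Base: id=3 (media) at lvl 0.
Iteration 1: rows with parent_dir in {3} -> var (id 4, lvl 1), data (id 9, lvl 1).
Iteration 2: rows with parent_dir in {4,9} -> backup (id 7, lvl 2), photos (id 11, lvl 2), lib (id 12, lvl 2).
Iteration 3: rows with parent_dir in {7,11,12} -> home (id 10, lvl 3), build (id 13, lvl 3), mail (id 16, lvl 3).
Iteration 4: rows with parent_dir in {10,13,16} -> root (id 14, lvl 4).
Iteration 5: no rows with parent_dir in {14}; recursion stops.
lvl values: 0, 1, 1, 2, 2, 2, 3, 3, 3, 4; the maximum is 4.

4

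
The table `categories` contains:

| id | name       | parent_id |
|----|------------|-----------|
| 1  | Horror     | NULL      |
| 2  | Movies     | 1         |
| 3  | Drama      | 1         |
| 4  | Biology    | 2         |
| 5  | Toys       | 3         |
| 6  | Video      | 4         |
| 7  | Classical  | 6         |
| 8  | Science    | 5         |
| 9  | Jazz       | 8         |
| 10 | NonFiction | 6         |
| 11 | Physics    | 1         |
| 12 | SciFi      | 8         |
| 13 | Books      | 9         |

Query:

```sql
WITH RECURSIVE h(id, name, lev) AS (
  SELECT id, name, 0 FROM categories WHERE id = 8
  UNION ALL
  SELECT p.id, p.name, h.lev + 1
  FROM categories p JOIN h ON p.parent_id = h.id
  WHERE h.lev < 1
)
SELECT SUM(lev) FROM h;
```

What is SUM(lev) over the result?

Base: id=8 (Science) at lev 0.
Iteration 1: rows with parent_id in {8} -> Jazz (id 9, lev 1), SciFi (id 12, lev 1).
Iteration 2: lev < 1 fails for all current rows; recursion stops.
SUM(lev) = 0 + 1 + 1 = 2.

2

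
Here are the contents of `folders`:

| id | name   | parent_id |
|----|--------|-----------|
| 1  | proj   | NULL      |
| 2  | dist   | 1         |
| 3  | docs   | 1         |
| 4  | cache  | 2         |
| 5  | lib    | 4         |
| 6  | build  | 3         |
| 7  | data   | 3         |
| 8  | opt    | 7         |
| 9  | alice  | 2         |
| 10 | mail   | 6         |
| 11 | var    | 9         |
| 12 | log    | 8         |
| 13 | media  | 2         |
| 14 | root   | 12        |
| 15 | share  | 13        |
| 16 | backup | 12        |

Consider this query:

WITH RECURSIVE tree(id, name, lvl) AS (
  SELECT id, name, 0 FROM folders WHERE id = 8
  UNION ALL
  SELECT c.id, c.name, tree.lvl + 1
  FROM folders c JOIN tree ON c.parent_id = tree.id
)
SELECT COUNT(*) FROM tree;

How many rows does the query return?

4

Base: id=8 (opt) at lvl 0.
Iteration 1: rows with parent_id in {8} -> log (id 12, lvl 1).
Iteration 2: rows with parent_id in {12} -> root (id 14, lvl 2), backup (id 16, lvl 2).
Iteration 3: no rows with parent_id in {14,16}; recursion stops.
Total rows emitted: 4.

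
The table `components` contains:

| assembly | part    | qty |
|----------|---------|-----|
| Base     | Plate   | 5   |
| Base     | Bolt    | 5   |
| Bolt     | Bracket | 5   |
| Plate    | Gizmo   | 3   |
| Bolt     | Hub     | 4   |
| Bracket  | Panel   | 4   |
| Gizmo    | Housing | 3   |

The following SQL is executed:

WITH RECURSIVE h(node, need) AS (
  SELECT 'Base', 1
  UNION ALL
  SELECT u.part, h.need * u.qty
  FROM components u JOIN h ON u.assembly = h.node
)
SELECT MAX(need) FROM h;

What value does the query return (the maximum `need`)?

Base: (Base, need=1).
Iteration 1: components of {Base} -> Bolt = 1*5 = 5, Plate = 1*5 = 5.
Iteration 2: components of {Bolt,Plate} -> Bracket = 5*5 = 25, Gizmo = 5*3 = 15, Hub = 5*4 = 20.
Iteration 3: components of {Bracket,Gizmo,Hub} -> Housing = 15*3 = 45, Panel = 25*4 = 100.
Iteration 4: no further components; recursion stops.
need values: 1, 5, 5, 15, 25, 20, 45, 100; the maximum is 100.

100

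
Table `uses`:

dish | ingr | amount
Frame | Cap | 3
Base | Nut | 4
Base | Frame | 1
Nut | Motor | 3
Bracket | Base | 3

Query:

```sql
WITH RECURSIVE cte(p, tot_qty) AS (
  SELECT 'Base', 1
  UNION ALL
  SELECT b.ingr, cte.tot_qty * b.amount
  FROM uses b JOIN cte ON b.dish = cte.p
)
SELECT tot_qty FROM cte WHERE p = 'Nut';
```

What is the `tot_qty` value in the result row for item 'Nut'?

4

Base: (Base, tot_qty=1).
Iteration 1: components of {Base} -> Frame = 1*1 = 1, Nut = 1*4 = 4.
Iteration 2: components of {Frame,Nut} -> Cap = 1*3 = 3, Motor = 4*3 = 12.
Iteration 3: no further components; recursion stops.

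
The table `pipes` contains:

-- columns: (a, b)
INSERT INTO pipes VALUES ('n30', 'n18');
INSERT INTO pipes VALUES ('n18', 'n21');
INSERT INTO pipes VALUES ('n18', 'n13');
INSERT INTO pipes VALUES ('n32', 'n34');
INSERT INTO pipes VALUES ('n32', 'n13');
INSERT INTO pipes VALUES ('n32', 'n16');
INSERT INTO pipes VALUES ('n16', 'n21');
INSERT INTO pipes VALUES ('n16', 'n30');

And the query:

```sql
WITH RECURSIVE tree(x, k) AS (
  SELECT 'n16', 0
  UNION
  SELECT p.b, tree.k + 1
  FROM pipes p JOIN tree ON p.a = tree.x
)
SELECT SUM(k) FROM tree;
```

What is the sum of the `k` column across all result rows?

10

Base: (n16, k=0).
Iteration 1: edges from {n16} -> (n21, k=1), (n30, k=1).
Iteration 2: edges from {n21,n30} -> (n18, k=2).
Iteration 3: edges from {n18} -> (n13, k=3), (n21, k=3).
Iteration 4: no outgoing edges from {n13,n21}; recursion stops.
SUM(k) = 0 + 1 + 1 + 2 + 3 + 3 = 10.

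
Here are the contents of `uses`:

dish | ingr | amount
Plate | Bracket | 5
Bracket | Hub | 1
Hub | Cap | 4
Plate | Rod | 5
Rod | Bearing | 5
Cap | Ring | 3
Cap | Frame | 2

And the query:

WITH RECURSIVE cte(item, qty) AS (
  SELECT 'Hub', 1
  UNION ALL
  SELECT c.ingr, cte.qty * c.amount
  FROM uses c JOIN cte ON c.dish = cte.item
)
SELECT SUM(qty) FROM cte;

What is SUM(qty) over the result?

Base: (Hub, qty=1).
Iteration 1: components of {Hub} -> Cap = 1*4 = 4.
Iteration 2: components of {Cap} -> Frame = 4*2 = 8, Ring = 4*3 = 12.
Iteration 3: no further components; recursion stops.
SUM(qty) = 1 + 4 + 12 + 8 = 25.

25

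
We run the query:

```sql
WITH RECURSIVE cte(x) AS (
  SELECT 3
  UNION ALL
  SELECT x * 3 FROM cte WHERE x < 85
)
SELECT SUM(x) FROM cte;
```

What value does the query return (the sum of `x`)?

Base: x=3.
Iteration 1: 3 < 85 holds -> x = 3 * 3 = 9.
Iteration 2: 9 < 85 holds -> x = 9 * 3 = 27.
Iteration 3: 27 < 85 holds -> x = 27 * 3 = 81.
Iteration 4: 81 < 85 holds -> x = 81 * 3 = 243.
Iteration 5: 243 < 85 fails; recursion stops.
SUM(x) = 3 + 9 + 27 + 81 + 243 = 363.

363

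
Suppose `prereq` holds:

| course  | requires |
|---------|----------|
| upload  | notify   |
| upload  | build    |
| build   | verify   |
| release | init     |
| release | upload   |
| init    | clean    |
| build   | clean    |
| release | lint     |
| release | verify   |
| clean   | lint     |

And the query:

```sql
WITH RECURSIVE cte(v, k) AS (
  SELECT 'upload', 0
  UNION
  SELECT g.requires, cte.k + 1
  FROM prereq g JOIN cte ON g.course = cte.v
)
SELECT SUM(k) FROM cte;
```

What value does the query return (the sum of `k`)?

9

Base: (upload, k=0).
Iteration 1: edges from {upload} -> (build, k=1), (notify, k=1).
Iteration 2: edges from {build,notify} -> (clean, k=2), (verify, k=2).
Iteration 3: edges from {clean,verify} -> (lint, k=3).
Iteration 4: no outgoing edges from {lint}; recursion stops.
SUM(k) = 0 + 1 + 1 + 2 + 2 + 3 = 9.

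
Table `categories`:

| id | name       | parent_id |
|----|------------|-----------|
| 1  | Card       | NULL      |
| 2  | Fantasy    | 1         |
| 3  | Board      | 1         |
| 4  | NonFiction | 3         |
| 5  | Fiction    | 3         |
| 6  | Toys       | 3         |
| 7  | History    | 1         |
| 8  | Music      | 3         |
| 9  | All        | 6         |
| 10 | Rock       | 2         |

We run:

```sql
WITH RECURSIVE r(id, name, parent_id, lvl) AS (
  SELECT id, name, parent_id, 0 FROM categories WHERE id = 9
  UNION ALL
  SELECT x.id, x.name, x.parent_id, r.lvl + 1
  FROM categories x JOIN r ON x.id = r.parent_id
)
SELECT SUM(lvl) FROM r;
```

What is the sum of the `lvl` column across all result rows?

Base: id=9 (All), parent_id=6, lvl 0.
Iteration 1: join on id=6 -> Toys (id 6, parent_id=3, lvl 1).
Iteration 2: join on id=3 -> Board (id 3, parent_id=1, lvl 2).
Iteration 3: join on id=1 -> Card (id 1, parent_id=NULL, lvl 3).
Iteration 4: parent_id is NULL; no match; recursion stops.
SUM(lvl) = 0 + 1 + 2 + 3 = 6.

6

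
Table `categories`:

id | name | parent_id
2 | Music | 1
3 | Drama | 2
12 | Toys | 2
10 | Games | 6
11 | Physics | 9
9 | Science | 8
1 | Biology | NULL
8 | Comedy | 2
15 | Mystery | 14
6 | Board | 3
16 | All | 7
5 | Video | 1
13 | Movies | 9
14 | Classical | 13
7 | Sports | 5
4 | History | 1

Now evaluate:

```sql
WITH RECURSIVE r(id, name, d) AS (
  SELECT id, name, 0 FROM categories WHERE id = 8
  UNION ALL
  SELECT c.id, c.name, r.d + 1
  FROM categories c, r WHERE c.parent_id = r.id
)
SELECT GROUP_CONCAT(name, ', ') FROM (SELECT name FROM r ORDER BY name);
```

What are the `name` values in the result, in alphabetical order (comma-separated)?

Classical, Comedy, Movies, Mystery, Physics, Science

Base: id=8 (Comedy) at d 0.
Iteration 1: rows with parent_id in {8} -> Science (id 9, d 1).
Iteration 2: rows with parent_id in {9} -> Physics (id 11, d 2), Movies (id 13, d 2).
Iteration 3: rows with parent_id in {11,13} -> Classical (id 14, d 3).
Iteration 4: rows with parent_id in {14} -> Mystery (id 15, d 4).
Iteration 5: no rows with parent_id in {15}; recursion stops.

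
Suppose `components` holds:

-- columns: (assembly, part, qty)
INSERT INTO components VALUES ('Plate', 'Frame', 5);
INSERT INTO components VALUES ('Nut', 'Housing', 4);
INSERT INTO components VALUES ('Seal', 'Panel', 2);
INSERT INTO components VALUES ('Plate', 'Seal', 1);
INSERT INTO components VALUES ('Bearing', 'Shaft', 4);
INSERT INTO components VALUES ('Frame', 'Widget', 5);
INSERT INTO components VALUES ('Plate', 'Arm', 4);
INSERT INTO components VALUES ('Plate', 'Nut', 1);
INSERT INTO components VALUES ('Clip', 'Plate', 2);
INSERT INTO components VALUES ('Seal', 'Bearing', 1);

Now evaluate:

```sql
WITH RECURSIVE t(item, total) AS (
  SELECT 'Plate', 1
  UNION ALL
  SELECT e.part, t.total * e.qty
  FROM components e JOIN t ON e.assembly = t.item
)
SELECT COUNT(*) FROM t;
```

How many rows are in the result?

10

Base: (Plate, total=1).
Iteration 1: components of {Plate} -> Arm = 1*4 = 4, Frame = 1*5 = 5, Nut = 1*1 = 1, Seal = 1*1 = 1.
Iteration 2: components of {Arm,Frame,Nut,Seal} -> Bearing = 1*1 = 1, Housing = 1*4 = 4, Panel = 1*2 = 2, Widget = 5*5 = 25.
Iteration 3: components of {Bearing,Housing,Panel,Widget} -> Shaft = 1*4 = 4.
Iteration 4: no further components; recursion stops.
Total rows emitted: 10.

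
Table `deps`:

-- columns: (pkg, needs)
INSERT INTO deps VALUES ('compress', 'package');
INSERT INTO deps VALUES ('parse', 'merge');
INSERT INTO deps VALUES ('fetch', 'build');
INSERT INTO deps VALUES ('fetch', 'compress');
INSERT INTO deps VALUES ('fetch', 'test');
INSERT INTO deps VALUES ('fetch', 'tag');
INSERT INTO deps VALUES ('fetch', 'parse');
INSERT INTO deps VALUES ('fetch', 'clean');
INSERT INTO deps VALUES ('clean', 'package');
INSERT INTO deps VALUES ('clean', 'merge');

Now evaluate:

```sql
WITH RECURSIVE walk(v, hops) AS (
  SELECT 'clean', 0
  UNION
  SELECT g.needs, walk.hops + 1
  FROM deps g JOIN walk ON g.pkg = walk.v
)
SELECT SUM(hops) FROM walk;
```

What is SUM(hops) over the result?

2

Base: (clean, hops=0).
Iteration 1: edges from {clean} -> (merge, hops=1), (package, hops=1).
Iteration 2: no outgoing edges from {merge,package}; recursion stops.
SUM(hops) = 0 + 1 + 1 = 2.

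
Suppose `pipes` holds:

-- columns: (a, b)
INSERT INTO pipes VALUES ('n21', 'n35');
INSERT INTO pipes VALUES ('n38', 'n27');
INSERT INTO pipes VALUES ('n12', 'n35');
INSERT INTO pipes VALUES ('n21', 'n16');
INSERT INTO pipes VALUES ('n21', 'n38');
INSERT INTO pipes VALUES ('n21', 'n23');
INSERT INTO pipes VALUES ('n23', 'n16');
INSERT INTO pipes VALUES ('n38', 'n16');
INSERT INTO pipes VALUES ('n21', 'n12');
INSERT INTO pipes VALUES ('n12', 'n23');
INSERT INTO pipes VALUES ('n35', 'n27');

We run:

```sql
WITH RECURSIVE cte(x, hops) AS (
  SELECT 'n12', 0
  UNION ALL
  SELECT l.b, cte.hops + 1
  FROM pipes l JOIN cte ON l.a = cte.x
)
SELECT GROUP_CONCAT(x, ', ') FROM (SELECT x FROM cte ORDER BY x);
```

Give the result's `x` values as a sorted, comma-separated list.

Base: (n12, hops=0).
Iteration 1: edges from {n12} -> (n23, hops=1), (n35, hops=1).
Iteration 2: edges from {n23,n35} -> (n16, hops=2), (n27, hops=2).
Iteration 3: no outgoing edges from {n16,n27}; recursion stops.

n12, n16, n23, n27, n35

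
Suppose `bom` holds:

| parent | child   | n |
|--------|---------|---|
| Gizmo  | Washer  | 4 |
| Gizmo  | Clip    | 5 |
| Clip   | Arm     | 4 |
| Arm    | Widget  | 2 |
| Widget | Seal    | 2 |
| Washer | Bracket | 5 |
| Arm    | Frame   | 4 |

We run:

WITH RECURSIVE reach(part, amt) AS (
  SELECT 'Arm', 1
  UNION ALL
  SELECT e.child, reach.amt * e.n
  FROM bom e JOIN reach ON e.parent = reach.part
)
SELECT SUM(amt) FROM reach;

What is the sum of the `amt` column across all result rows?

Base: (Arm, amt=1).
Iteration 1: components of {Arm} -> Frame = 1*4 = 4, Widget = 1*2 = 2.
Iteration 2: components of {Frame,Widget} -> Seal = 2*2 = 4.
Iteration 3: no further components; recursion stops.
SUM(amt) = 1 + 2 + 4 + 4 = 11.

11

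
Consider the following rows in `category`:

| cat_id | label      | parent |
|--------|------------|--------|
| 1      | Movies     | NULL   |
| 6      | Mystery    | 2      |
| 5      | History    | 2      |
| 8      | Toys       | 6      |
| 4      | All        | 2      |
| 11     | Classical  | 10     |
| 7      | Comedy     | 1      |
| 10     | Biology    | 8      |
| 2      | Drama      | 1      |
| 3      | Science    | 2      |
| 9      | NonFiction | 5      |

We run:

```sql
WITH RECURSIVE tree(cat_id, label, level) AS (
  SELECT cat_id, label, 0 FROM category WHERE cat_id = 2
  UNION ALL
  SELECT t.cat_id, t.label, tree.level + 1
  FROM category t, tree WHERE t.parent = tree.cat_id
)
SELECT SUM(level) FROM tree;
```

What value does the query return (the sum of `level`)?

15

Base: cat_id=2 (Drama) at level 0.
Iteration 1: rows with parent in {2} -> Science (id 3, level 1), All (id 4, level 1), History (id 5, level 1), Mystery (id 6, level 1).
Iteration 2: rows with parent in {3,4,5,6} -> Toys (id 8, level 2), NonFiction (id 9, level 2).
Iteration 3: rows with parent in {8,9} -> Biology (id 10, level 3).
Iteration 4: rows with parent in {10} -> Classical (id 11, level 4).
Iteration 5: no rows with parent in {11}; recursion stops.
SUM(level) = 0 + 1 + 1 + 1 + 1 + 2 + 2 + 3 + 4 = 15.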